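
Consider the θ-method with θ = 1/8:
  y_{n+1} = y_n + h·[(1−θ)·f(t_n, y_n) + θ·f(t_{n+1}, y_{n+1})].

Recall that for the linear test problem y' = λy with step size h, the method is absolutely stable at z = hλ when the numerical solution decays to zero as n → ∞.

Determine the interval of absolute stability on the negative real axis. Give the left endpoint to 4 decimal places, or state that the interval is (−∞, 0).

With y'=λy (z=hλ):
  y_{n+1} = y_n + z·[7/8·y_n + 1/8·y_{n+1}] ⇒ (1 − 1/8z)y_{n+1} = (1 + 7/8z)y_n
  so R(z) = (1 + 7/8z)/(1 − 1/8z).

Need |R(x)|<1, x<0.
x=-0.45: |R|=0.5740
R=−1: 1+7/8x = −1+1/8x ⇒ -3/4x=2 ⇒ x=2/(-3/4)=-2.6667
Confirm numerically:
  x=-2.365: |R|=0.82537 <1
  x=-1.574: |R|=0.31523 <1
  x=-1.377: |R|=0.17479 <1
  x=-3.200: |R|=1.28571 >1
  x=-3.128: |R|=1.24874 >1
  x=-3.003: |R|=1.18340 >1
Stable set (-2.6667, 0).

(-2.6667, 0).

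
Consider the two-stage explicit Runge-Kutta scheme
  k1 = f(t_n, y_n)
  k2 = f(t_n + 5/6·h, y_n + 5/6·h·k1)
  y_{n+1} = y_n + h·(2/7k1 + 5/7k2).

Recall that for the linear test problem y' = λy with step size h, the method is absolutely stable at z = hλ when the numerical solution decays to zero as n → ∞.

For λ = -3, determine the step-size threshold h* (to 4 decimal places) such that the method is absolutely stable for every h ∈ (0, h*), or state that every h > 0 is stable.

(-1.6800,0); λ=-3 ⇒ h* = (42/25)/3 = 0.5600.

Set f=λy, z=hλ:
  k1=λy_n ⇒ h·k1=z·y_n;  k2=λ(1+5/6z)y_n ⇒ h·k2=z(1+5/6z)y_n
  y_{n+1}/y_n = 1 + 2/7z + 5/7z(1+5/6z) = 1 + z + 25/42z²
  R(z) = 1 + z + 25/42z².

Need |R(x)|<1, x<0.
x=-1.23: |R|=0.6705
R=1: x+25/42x²=0 ⇒ x=−42/25=-1.6800; min R=1−1/(4·25/42)=0.5800>−1
Confirm numerically:
  x=-1.593: |R|=0.91751 <1
  x=-1.575: |R|=0.90156 <1
  x=-0.746: |R|=0.58526 <1
  x=-0.722: |R|=0.58829 <1
  x=-2.059: |R|=1.46450 >1
  x=-2.056: |R|=1.46015 >1
Stable set (-1.6800, 0).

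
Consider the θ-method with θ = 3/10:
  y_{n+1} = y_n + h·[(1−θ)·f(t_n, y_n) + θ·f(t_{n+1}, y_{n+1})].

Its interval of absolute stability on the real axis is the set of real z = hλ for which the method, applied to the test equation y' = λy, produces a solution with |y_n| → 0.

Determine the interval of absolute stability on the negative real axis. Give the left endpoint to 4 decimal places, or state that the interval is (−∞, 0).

With y'=λy (z=hλ):
  y_{n+1} = y_n + z·[7/10·y_n + 3/10·y_{n+1}] ⇒ (1 − 3/10z)y_{n+1} = (1 + 7/10z)y_n
  Hence R(z) = (1 + 7/10z)/(1 − 3/10z).

Find x<0 with |R(x)|<1.
x=-1.11: |R|=0.1673
R=−1: 1+7/10x = −1+3/10x ⇒ -2/5x=2 ⇒ x=2/(-2/5)=-5.0000
Confirm numerically:
  x=-3.754: |R|=0.76559 <1
  x=-3.015: |R|=0.58309 <1
  x=-2.833: |R|=0.53143 <1
  x=-5.479: |R|=1.07247 >1
  x=-5.092: |R|=1.01456 >1
Interval (-5.0000, 0).

(-5.0000, 0).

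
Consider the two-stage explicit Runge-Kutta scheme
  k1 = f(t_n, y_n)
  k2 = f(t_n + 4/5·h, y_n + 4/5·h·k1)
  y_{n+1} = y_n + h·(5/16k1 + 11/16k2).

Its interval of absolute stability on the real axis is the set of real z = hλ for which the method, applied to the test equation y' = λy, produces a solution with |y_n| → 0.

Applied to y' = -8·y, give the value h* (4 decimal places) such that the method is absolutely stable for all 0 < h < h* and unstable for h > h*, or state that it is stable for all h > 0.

(-1.8182,0); λ=-8 ⇒ h* = (20/11)/8 = 0.2273.

Test eqn y'=λy, z=hλ:
  k1=λy_n ⇒ h·k1=z·y_n;  k2=λ(1+4/5z)y_n ⇒ h·k2=z(1+4/5z)y_n
  y_{n+1}/y_n = 1 + 5/16z + 11/16z(1+4/5z) = 1 + z + 11/20z²
  ⇒ R(z) = 1 + z + 11/20z².

Boundary: |R(x)|=1, x<0.
x=-1.36: |R|=0.6573
R=1: x+11/20x²=0 ⇒ x=−20/11=-1.8182; min R=1−1/(4·11/20)=0.5455>−1
Confirm numerically:
  x=-1.743: |R|=0.92793 <1
  x=-1.253: |R|=0.61050 <1
  x=-0.978: |R|=0.54807 <1
  x=-2.358: |R|=1.70009 >1
  x=-2.231: |R|=1.50655 >1
Stable set (-1.8182, 0).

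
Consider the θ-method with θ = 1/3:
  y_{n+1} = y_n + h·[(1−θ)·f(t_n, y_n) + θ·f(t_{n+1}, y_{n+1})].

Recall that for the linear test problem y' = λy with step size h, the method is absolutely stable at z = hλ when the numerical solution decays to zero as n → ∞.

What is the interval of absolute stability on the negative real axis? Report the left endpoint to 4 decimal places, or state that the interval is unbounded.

Test eqn y'=λy, z=hλ:
  y_{n+1} = y_n + z·[2/3·y_n + 1/3·y_{n+1}] ⇒ (1 − 1/3z)y_{n+1} = (1 + 2/3z)y_n
  so R(z) = (1 + 2/3z)/(1 − 1/3z).

Solve |R(x)|<1 on ℝ⁻.
x=-0.59: |R|=0.5070
R=−1: 1+2/3x = −1+1/3x ⇒ -1/3x=2 ⇒ x=2/(-1/3)=-6.0000
Confirm numerically:
  x=-4.594: |R|=0.81485 <1
  x=-4.537: |R|=0.80589 <1
  x=-3.764: |R|=0.66943 <1
  x=-6.367: |R|=1.03918 >1
  x=-6.245: |R|=1.02650 >1
So |R|<1 on (-6.0000, 0).

(-6.0000, 0).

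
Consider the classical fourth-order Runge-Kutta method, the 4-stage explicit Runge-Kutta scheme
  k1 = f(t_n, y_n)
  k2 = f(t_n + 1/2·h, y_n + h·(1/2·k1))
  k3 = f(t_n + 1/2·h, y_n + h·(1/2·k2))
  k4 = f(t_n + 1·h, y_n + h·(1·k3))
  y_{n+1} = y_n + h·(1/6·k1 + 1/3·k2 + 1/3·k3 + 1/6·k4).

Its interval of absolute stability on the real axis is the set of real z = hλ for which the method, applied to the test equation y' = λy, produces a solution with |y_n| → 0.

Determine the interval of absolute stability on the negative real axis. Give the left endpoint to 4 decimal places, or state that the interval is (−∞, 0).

(-2.7853, 0).

On y'=λy, z=hλ:
  order 4, 4-stage ⇒ R(z)=1+z+z^2/2+z^3/6+z^4/24
  (e.g. R(-0.76)=0.46954, |R|=0.46954)

Boundary: |R(x)|=1, x<0.
x=-0.76: |R|=0.4695
|R(-2.28)|=0.4698 |R(-1.76)|=0.2800 |R(-0.65)|=0.5229
Bisect:
  x_lo=-3.6122 |R|=3.1501  x_hi=-0.2041 |R|=0.8154
  mid=-1.90816 |R|=0.30681 →hi
  mid=-2.76016 |R|=0.96277 →hi
  mid=-3.18617 |R|=1.79286 →lo
  mid=-2.97317 |R|=1.32223 →lo
  mid=-2.86667 |R|=1.12978 →lo
  mid=-2.81341 |R|=1.04323 →lo
  mid=-2.78679 |R|=1.00226 →lo
  mid=-2.77348 |R|=0.98233 →hi
  ...
  [-2.78533,-2.78513] ⇒ x*=-2.7853
Stable set (-2.7853, 0).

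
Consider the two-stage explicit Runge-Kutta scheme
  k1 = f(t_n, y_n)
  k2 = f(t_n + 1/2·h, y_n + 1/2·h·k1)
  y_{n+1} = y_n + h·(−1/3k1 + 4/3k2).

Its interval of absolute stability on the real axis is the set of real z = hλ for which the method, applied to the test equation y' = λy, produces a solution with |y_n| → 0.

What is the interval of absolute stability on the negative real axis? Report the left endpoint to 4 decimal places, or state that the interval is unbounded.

z∈(-1.5000,0).

With y'=λy (z=hλ):
  k1=λy_n ⇒ h·k1=z·y_n;  k2=λ(1+1/2z)y_n ⇒ h·k2=z(1+1/2z)y_n
  y_{n+1}/y_n = 1 − 1/3z + 4/3z(1+1/2z) = 1 + z + 2/3z²
  so R(z) = 1 + z + 2/3z².

Find x<0 with |R(x)|<1.
x=-1.33: |R|=0.8493
R=1: x+2/3x²=0 ⇒ x=−3/2=-1.5000; min R=1−1/(4·2/3)=0.6250>−1
Confirm numerically:
  x=-1.393: |R|=0.90063 <1
  x=-1.178: |R|=0.74712 <1
  x=-0.721: |R|=0.62556 <1
  x=-0.625: |R|=0.63542 <1
  x=-1.965: |R|=1.60915 >1
  x=-1.961: |R|=1.60268 >1
Stable set (-1.5000, 0).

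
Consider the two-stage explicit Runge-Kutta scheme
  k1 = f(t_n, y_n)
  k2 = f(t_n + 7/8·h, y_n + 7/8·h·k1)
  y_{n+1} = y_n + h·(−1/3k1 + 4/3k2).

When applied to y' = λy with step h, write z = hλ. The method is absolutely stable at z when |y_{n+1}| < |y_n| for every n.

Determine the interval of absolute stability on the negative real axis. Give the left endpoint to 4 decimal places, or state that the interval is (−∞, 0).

z∈(-0.8571,0).

Set f=λy, z=hλ:
  k1=λy_n ⇒ h·k1=z·y_n;  k2=λ(1+7/8z)y_n ⇒ h·k2=z(1+7/8z)y_n
  y_{n+1}/y_n = 1 − 1/3z + 4/3z(1+7/8z) = 1 + z + 7/6z²
  so R(z) = 1 + z + 7/6z².

Need |R(x)|<1, x<0.
x=-0.75: |R|=0.9062
R=1: x+7/6x²=0 ⇒ x=−6/7=-0.8571; min R=1−1/(4·7/6)=0.7857>−1
Confirm numerically:
  x=-0.637: |R|=0.83640 <1
  x=-0.617: |R|=0.82714 <1
  x=-0.581: |R|=0.81282 <1
  x=-1.241: |R|=1.55576 >1
  x=-1.175: |R|=1.43573 >1
So |R|<1 on (-0.8571, 0).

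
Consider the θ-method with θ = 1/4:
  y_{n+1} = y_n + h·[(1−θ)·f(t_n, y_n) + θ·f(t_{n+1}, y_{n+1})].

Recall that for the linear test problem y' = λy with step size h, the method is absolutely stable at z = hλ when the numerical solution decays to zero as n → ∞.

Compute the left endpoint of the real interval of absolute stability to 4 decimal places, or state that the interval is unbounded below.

On y'=λy, z=hλ:
  y_{n+1} = y_n + z·[3/4·y_n + 1/4·y_{n+1}] ⇒ (1 − 1/4z)y_{n+1} = (1 + 3/4z)y_n
  R(z) = (1 + 3/4z)/(1 − 1/4z).

Solve |R(x)|<1 on ℝ⁻.
x=-1.52: |R|=0.1014
R=−1: 1+3/4x = −1+1/4x ⇒ -1/2x=2 ⇒ x=2/(-1/2)=-4.0000
Confirm numerically:
  x=-3.194: |R|=0.77592 <1
  x=-2.768: |R|=0.63593 <1
  x=-2.139: |R|=0.39371 <1
  x=-4.357: |R|=1.08544 >1
  x=-4.278: |R|=1.06717 >1
So |R|<1 on (-4.0000, 0).

z* = -4.0000.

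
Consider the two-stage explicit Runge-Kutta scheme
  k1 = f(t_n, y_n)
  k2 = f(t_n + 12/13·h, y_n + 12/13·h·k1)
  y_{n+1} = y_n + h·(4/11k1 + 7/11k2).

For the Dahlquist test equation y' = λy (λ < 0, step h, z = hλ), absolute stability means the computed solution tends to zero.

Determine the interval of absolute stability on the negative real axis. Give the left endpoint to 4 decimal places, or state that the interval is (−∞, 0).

Set f=λy, z=hλ:
  k1=λy_n ⇒ h·k1=z·y_n;  k2=λ(1+12/13z)y_n ⇒ h·k2=z(1+12/13z)y_n
  y_{n+1}/y_n = 1 + 4/11z + 7/11z(1+12/13z) = 1 + z + 84/143z²
  so R(z) = 1 + z + 84/143z².

Find x<0 with |R(x)|<1.
x=-0.91: |R|=0.5764
R=1: x+84/143x²=0 ⇒ x=−143/84=-1.7024; min R=1−1/(4·84/143)=0.5744>−1
Confirm numerically:
  x=-1.633: |R|=0.93345 <1
  x=-1.115: |R|=0.61529 <1
  x=-0.881: |R|=0.57493 <1
  x=-2.047: |R|=1.41438 >1
  x=-1.873: |R|=1.18772 >1
So |R|<1 on (-1.7024, 0).

(-1.7024, 0).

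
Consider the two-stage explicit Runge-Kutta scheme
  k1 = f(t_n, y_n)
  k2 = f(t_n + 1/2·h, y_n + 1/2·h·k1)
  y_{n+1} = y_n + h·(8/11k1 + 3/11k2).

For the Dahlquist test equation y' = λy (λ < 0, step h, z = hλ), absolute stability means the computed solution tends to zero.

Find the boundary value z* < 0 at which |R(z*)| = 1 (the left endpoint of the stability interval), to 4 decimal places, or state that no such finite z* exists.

z* = -7.3333.

With y'=λy (z=hλ):
  k1=λy_n ⇒ h·k1=z·y_n;  k2=λ(1+1/2z)y_n ⇒ h·k2=z(1+1/2z)y_n
  y_{n+1}/y_n = 1 + 8/11z + 3/11z(1+1/2z) = 1 + z + 3/22z²
  ⇒ R(z) = 1 + z + 3/22z².

Find x<0 with |R(x)|<1.
x=-1.24: |R|=0.0303
R=1: x+3/22x²=0 ⇒ x=−22/3=-7.3333; min R=1−1/(4·3/22)=-0.8333>−1
Confirm numerically:
  x=-6.546: |R|=0.29720 <1
  x=-4.013: |R|=0.81698 <1
  x=-3.671: |R|=0.83333 <1
  x=-7.903: |R|=1.61392 >1
  x=-7.505: |R|=1.17569 >1
Interval (-7.3333, 0).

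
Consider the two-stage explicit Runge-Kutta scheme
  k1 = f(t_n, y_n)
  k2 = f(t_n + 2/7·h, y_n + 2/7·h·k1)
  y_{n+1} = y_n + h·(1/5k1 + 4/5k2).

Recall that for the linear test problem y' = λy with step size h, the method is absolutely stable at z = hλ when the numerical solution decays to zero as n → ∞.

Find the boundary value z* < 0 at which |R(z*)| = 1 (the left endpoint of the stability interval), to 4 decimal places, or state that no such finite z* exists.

z* = -4.3750.

Test eqn y'=λy, z=hλ:
  k1=λy_n ⇒ h·k1=z·y_n;  k2=λ(1+2/7z)y_n ⇒ h·k2=z(1+2/7z)y_n
  y_{n+1}/y_n = 1 + 1/5z + 4/5z(1+2/7z) = 1 + z + 8/35z²
  Hence R(z) = 1 + z + 8/35z².

Solve |R(x)|<1 on ℝ⁻.
x=-0.78: |R|=0.3591
R=1: x+8/35x²=0 ⇒ x=−35/8=-4.3750; min R=1−1/(4·8/35)=-0.0938>−1
Confirm numerically:
  x=-3.962: |R|=0.62599 <1
  x=-3.443: |R|=0.26654 <1
  x=-3.126: |R|=0.10757 <1
  x=-4.737: |R|=1.39195 >1
  x=-4.663: |R|=1.30696 >1
Interval (-4.3750, 0).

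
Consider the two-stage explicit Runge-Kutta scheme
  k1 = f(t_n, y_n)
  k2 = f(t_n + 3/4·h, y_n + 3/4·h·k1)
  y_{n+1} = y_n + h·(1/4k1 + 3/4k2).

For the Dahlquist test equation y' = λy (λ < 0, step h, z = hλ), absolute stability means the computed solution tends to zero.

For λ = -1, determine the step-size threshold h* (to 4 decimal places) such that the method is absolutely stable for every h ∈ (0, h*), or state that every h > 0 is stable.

On y'=λy, z=hλ:
  k1=λy_n ⇒ h·k1=z·y_n;  k2=λ(1+3/4z)y_n ⇒ h·k2=z(1+3/4z)y_n
  y_{n+1}/y_n = 1 + 1/4z + 3/4z(1+3/4z) = 1 + z + 9/16z²
  Hence R(z) = 1 + z + 9/16z².

Need |R(x)|<1, x<0.
x=-0.99: |R|=0.5613
R=1: x+9/16x²=0 ⇒ x=−16/9=-1.7778; min R=1−1/(4·9/16)=0.5556>−1
Confirm numerically:
  x=-1.324: |R|=0.66205 <1
  x=-1.311: |R|=0.65578 <1
  x=-1.264: |R|=0.63470 <1
  x=-2.217: |R|=1.54774 >1
  x=-2.023: |R|=1.27905 >1
  x=-1.998: |R|=1.24750 >1
Stable set (-1.7778, 0).

(-1.7778,0); λ=-1 ⇒ h* = (16/9)/1 = 1.7778.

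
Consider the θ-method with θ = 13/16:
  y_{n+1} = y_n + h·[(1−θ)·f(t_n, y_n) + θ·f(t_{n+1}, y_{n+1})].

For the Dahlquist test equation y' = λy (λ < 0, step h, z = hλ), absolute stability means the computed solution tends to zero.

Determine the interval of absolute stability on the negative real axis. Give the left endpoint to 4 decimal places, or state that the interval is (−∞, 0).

Test eqn y'=λy, z=hλ:
  y_{n+1} = y_n + z·[3/16·y_n + 13/16·y_{n+1}] ⇒ (1 − 13/16z)y_{n+1} = (1 + 3/16z)y_n
  R(z) = (1 + 3/16z)/(1 − 13/16z).

Need |R(x)|<1, x<0.
x=-0.6: |R|=0.5966
x=-2: |R|=0.2381
x=-10: |R|=0.0959
x=-100: |R|=0.2158
θ=13/16≥1/2 ⇒ |1+3/16x|<|1−13/16x| ∀x<0 ⇒ unbounded interval.

interval (−∞, 0).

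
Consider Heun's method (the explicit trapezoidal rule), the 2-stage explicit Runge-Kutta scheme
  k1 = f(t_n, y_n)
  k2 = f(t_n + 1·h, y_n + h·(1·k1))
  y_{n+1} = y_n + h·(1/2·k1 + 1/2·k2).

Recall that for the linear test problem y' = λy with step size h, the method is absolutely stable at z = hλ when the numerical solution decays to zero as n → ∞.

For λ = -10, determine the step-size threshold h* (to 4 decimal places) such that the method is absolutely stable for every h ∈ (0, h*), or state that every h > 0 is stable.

(-2.0000,0); λ=-10 ⇒ h* = 0.2000.

On y'=λy, z=hλ:
  order 2, 2-stage ⇒ R(z)=1+z+z^2/2
  (e.g. R(-1.12)=0.50720, |R|=0.50720)

Find x<0 with |R(x)|<1.
x=-1.12: |R|=0.5072
|R(-1.58)|=0.6682 |R(-1.05)|=0.5012 |R(-0.71)|=0.5421
Bisect:
  x_lo=-2.4451 |R|=1.5441  x_hi=-0.3284 |R|=0.7255
  mid=-1.38673 |R|=0.57478 →hi
  mid=-1.91590 |R|=0.91943 →hi
  mid=-2.18048 |R|=1.19676 →lo
  mid=-2.04819 |R|=1.04935 →lo
  mid=-1.98204 |R|=0.98220 →hi
  mid=-2.01511 |R|=1.01523 →lo
  mid=-1.99858 |R|=0.99858 →hi
  mid=-2.00685 |R|=1.00687 →lo
  mid=-2.00271 |R|=1.00272 →lo
  ...
  [-2.00013,-2.00000] ⇒ x*=-2.0000
Stable set (-2.0000, 0).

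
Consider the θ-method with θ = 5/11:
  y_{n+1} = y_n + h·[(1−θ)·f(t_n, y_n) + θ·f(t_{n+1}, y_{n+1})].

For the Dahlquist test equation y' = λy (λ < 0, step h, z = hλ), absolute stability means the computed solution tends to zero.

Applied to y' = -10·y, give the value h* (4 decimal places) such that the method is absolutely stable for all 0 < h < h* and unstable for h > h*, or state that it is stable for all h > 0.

(-22.0000,0); λ=-10 ⇒ h* = (22)/10 = 2.2000.

Test eqn y'=λy, z=hλ:
  y_{n+1} = y_n + z·[6/11·y_n + 5/11·y_{n+1}] ⇒ (1 − 5/11z)y_{n+1} = (1 + 6/11z)y_n
  ⇒ R(z) = (1 + 6/11z)/(1 − 5/11z).

Find x<0 with |R(x)|<1.
x=-1.04: |R|=0.2938
R=−1: 1+6/11x = −1+5/11x ⇒ -1/11x=2 ⇒ x=2/(-1/11)=-22.0000
Confirm numerically:
  x=-20.576: |R|=0.98750 <1
  x=-17.387: |R|=0.95290 <1
  x=-14.133: |R|=0.90367 <1
  x=-12.691: |R|=0.87497 <1
  x=-22.518: |R|=1.00419 >1
  x=-22.082: |R|=1.00068 >1
So |R|<1 on (-22.0000, 0).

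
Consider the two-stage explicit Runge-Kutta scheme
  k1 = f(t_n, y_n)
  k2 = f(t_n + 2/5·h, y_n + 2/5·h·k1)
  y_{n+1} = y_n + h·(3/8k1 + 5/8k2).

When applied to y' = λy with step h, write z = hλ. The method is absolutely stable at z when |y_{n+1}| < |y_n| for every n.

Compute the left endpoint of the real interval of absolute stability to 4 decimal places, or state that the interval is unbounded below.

With y'=λy (z=hλ):
  k1=λy_n ⇒ h·k1=z·y_n;  k2=λ(1+2/5z)y_n ⇒ h·k2=z(1+2/5z)y_n
  y_{n+1}/y_n = 1 + 3/8z + 5/8z(1+2/5z) = 1 + z + 1/4z²
  so R(z) = 1 + z + 1/4z².

Need |R(x)|<1, x<0.
x=-0.46: |R|=0.5929
R=1: x+1/4x²=0 ⇒ x=−4=-4.0000; min R=1−1/(4·1/4)=0.0000>−1
Confirm numerically:
  x=-3.725: |R|=0.74391 <1
  x=-3.115: |R|=0.31081 <1
  x=-2.991: |R|=0.24552 <1
  x=-2.328: |R|=0.02690 <1
  x=-4.448: |R|=1.49818 >1
  x=-4.409: |R|=1.45082 >1
  x=-4.367: |R|=1.40067 >1
Stable set (-4.0000, 0).

z* = -4.0000.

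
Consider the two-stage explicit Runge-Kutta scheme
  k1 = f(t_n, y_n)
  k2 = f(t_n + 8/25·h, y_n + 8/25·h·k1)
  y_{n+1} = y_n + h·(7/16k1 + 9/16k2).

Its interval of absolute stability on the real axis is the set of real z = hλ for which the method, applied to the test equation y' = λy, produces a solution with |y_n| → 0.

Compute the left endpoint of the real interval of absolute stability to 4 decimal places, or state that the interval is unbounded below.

On y'=λy, z=hλ:
  k1=λy_n ⇒ h·k1=z·y_n;  k2=λ(1+8/25z)y_n ⇒ h·k2=z(1+8/25z)y_n
  y_{n+1}/y_n = 1 + 7/16z + 9/16z(1+8/25z) = 1 + z + 9/50z²
  R(z) = 1 + z + 9/50z².

Need |R(x)|<1, x<0.
x=-1.28: |R|=0.0149
R=1: x+9/50x²=0 ⇒ x=−50/9=-5.5556; min R=1−1/(4·9/50)=-0.3889>−1
Confirm numerically:
  x=-5.356: |R|=0.80761 <1
  x=-2.730: |R|=0.38848 <1
  x=-2.502: |R|=0.37520 <1
  x=-6.023: |R|=1.50678 >1
  x=-5.779: |R|=1.23243 >1
  x=-5.721: |R|=1.17037 >1
Stable set (-5.5556, 0).

z* = -5.5556.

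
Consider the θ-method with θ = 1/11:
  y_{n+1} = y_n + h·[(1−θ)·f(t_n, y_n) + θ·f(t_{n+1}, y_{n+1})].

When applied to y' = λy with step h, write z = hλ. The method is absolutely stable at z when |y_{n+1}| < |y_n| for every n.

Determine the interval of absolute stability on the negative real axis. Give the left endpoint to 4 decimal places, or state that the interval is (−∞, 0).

z∈(-2.4444,0).

Set f=λy, z=hλ:
  y_{n+1} = y_n + z·[10/11·y_n + 1/11·y_{n+1}] ⇒ (1 − 1/11z)y_{n+1} = (1 + 10/11z)y_n
  ⇒ R(z) = (1 + 10/11z)/(1 − 1/11z).

Find x<0 with |R(x)|<1.
x=-1.7: |R|=0.4724
R=−1: 1+10/11x = −1+1/11x ⇒ -9/11x=2 ⇒ x=2/(-9/11)=-2.4444
Confirm numerically:
  x=-2.076: |R|=0.74641 <1
  x=-1.421: |R|=0.25843 <1
  x=-1.219: |R|=0.09739 <1
  x=-1.034: |R|=0.05484 <1
  x=-2.950: |R|=1.32616 >1
  x=-2.664: |R|=1.14461 >1
  x=-2.630: |R|=1.12252 >1
Interval (-2.4444, 0).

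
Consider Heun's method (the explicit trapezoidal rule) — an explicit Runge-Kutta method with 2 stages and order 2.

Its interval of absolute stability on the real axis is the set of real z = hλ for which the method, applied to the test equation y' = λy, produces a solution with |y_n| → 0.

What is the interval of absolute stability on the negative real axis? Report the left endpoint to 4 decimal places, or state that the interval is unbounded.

Set f=λy, z=hλ:
  order 2, 2-stage ⇒ R(z)=1+z+z^2/2
  (e.g. R(-1.43)=0.59245, |R|=0.59245)

Find x<0 with |R(x)|<1.
x=-1.43: |R|=0.5924
|R(-1.58)|=0.6682 |R(-1.29)|=0.5421 |R(-0.61)|=0.5760
Bisect:
  x_lo=-2.4732 |R|=1.5852  x_hi=-0.2321 |R|=0.7948
  mid=-1.35266 |R|=0.56218 →hi
  mid=-1.91293 |R|=0.91672 →hi
  mid=-2.19306 |R|=1.21170 →lo
  mid=-2.05299 |R|=1.05440 →lo
  mid=-1.98296 |R|=0.98311 →hi
  mid=-2.01798 |R|=1.01814 →lo
  mid=-2.00047 |R|=1.00047 →lo
  mid=-1.99172 |R|=0.99175 →hi
  mid=-1.99609 |R|=0.99610 →hi
  ...
  [-2.00006,-1.99992] ⇒ x*=-2.0000
So |R|<1 on (-2.0000, 0).

(-2.0000, 0).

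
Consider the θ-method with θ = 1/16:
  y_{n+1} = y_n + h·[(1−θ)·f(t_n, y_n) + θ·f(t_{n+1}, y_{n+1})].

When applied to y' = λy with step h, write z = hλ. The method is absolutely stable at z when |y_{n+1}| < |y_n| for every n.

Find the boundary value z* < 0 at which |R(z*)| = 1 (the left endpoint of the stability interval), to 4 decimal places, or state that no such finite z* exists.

left endpoint -2.2857.

Set f=λy, z=hλ:
  y_{n+1} = y_n + z·[15/16·y_n + 1/16·y_{n+1}] ⇒ (1 − 1/16z)y_{n+1} = (1 + 15/16z)y_n
  ⇒ R(z) = (1 + 15/16z)/(1 − 1/16z).

Boundary: |R(x)|=1, x<0.
x=-0.53: |R|=0.4870
R=−1: 1+15/16x = −1+1/16x ⇒ -7/8x=2 ⇒ x=2/(-7/8)=-2.2857
Confirm numerically:
  x=-2.170: |R|=0.91084 <1
  x=-1.872: |R|=0.67592 <1
  x=-1.453: |R|=0.33203 <1
  x=-1.121: |R|=0.04760 <1
  x=-2.771: |R|=1.36194 >1
  x=-2.568: |R|=1.21284 >1
Stable set (-2.2857, 0).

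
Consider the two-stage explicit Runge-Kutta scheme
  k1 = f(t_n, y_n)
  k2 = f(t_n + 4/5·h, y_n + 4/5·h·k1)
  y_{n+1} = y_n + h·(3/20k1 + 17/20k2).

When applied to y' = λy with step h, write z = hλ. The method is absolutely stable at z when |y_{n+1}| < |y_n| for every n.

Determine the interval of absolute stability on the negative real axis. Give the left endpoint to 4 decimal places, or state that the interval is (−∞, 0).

Test eqn y'=λy, z=hλ:
  k1=λy_n ⇒ h·k1=z·y_n;  k2=λ(1+4/5z)y_n ⇒ h·k2=z(1+4/5z)y_n
  y_{n+1}/y_n = 1 + 3/20z + 17/20z(1+4/5z) = 1 + z + 17/25z²
  Hence R(z) = 1 + z + 17/25z².

Need |R(x)|<1, x<0.
x=-1.29: |R|=0.8416
R=1: x+17/25x²=0 ⇒ x=−25/17=-1.4706; min R=1−1/(4·17/25)=0.6324>−1
Confirm numerically:
  x=-1.390: |R|=0.92383 <1
  x=-1.304: |R|=0.85228 <1
  x=-0.998: |R|=0.67928 <1
  x=-1.973: |R|=1.67406 >1
  x=-1.493: |R|=1.02275 >1
So |R|<1 on (-1.4706, 0).

z∈(-1.4706,0).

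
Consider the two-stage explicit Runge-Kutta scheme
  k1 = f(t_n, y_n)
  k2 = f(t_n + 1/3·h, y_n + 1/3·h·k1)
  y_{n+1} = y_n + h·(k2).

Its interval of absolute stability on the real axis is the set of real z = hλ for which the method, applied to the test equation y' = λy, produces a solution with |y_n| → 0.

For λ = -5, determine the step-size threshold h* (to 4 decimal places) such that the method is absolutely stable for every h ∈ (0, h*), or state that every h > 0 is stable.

On y'=λy, z=hλ:
  k1=λy_n ⇒ h·k1=z·y_n;  k2=λ(1+1/3z)y_n ⇒ h·k2=z(1+1/3z)y_n
  y_{n+1}/y_n = 1 + z(1+1/3z) = 1 + z + 1/3z²
  so R(z) = 1 + z + 1/3z².

Find x<0 with |R(x)|<1.
x=-0.72: |R|=0.4528
R=1: x+1/3x²=0 ⇒ x=−3=-3.0000; min R=1−1/(4·1/3)=0.2500>−1
Confirm numerically:
  x=-2.070: |R|=0.35830 <1
  x=-1.661: |R|=0.25864 <1
  x=-1.444: |R|=0.25105 <1
  x=-3.584: |R|=1.69769 >1
  x=-3.105: |R|=1.10867 >1
So |R|<1 on (-3.0000, 0).

(-3.0000,0); λ=-5 ⇒ h* = (3)/5 = 0.6000.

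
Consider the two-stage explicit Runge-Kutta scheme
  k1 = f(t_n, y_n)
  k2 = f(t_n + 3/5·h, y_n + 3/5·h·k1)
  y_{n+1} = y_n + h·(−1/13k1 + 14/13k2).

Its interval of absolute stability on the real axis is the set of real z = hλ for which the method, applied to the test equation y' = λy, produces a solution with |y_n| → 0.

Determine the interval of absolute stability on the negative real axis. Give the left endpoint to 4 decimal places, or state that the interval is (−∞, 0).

z∈(-1.5476,0).

Set f=λy, z=hλ:
  k1=λy_n ⇒ h·k1=z·y_n;  k2=λ(1+3/5z)y_n ⇒ h·k2=z(1+3/5z)y_n
  y_{n+1}/y_n = 1 − 1/13z + 14/13z(1+3/5z) = 1 + z + 42/65z²
  Hence R(z) = 1 + z + 42/65z².

Boundary: |R(x)|=1, x<0.
x=-0.3: |R|=0.7582
R=1: x+42/65x²=0 ⇒ x=−65/42=-1.5476; min R=1−1/(4·42/65)=0.6131>−1
Confirm numerically:
  x=-1.481: |R|=0.93625 <1
  x=-1.047: |R|=0.66132 <1
  x=-1.012: |R|=0.64975 <1
  x=-0.788: |R|=0.61323 <1
  x=-1.991: |R|=1.57041 >1
  x=-1.922: |R|=1.46495 >1
  x=-1.856: |R|=1.36983 >1
So |R|<1 on (-1.5476, 0).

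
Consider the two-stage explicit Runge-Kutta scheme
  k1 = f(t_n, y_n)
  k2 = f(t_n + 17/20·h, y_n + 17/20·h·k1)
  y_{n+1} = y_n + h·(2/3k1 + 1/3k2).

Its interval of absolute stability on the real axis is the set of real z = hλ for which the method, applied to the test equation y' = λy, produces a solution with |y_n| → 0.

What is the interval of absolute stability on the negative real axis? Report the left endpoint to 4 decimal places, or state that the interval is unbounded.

Test eqn y'=λy, z=hλ:
  k1=λy_n ⇒ h·k1=z·y_n;  k2=λ(1+17/20z)y_n ⇒ h·k2=z(1+17/20z)y_n
  y_{n+1}/y_n = 1 + 2/3z + 1/3z(1+17/20z) = 1 + z + 17/60z²
  ⇒ R(z) = 1 + z + 17/60z².

Need |R(x)|<1, x<0.
x=-1.76: |R|=0.1177
R=1: x+17/60x²=0 ⇒ x=−60/17=-3.5294; min R=1−1/(4·17/60)=0.1176>−1
Confirm numerically:
  x=-3.401: |R|=0.87626 <1
  x=-2.758: |R|=0.39719 <1
  x=-1.747: |R|=0.11774 <1
  x=-1.650: |R|=0.12138 <1
  x=-3.938: |R|=1.45589 >1
  x=-3.802: |R|=1.29364 >1
  x=-3.576: |R|=1.04720 >1
Stable set (-3.5294, 0).

(-3.5294, 0).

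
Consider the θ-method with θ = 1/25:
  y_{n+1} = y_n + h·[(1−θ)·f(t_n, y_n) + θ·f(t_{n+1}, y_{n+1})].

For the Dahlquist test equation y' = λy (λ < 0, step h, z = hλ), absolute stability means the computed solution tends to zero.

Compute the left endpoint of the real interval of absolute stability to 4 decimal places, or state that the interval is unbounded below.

With y'=λy (z=hλ):
  y_{n+1} = y_n + z·[24/25·y_n + 1/25·y_{n+1}] ⇒ (1 − 1/25z)y_{n+1} = (1 + 24/25z)y_n
  so R(z) = (1 + 24/25z)/(1 − 1/25z).

Solve |R(x)|<1 on ℝ⁻.
x=-0.85: |R|=0.1779
R=−1: 1+24/25x = −1+1/25x ⇒ -23/25x=2 ⇒ x=2/(-23/25)=-2.1739
Confirm numerically:
  x=-2.092: |R|=0.93046 <1
  x=-1.638: |R|=0.53728 <1
  x=-1.355: |R|=0.28533 <1
  x=-1.325: |R|=0.25831 <1
  x=-2.682: |R|=1.42215 >1
  x=-2.504: |R|=1.27603 >1
  x=-2.306: |R|=1.11126 >1
Interval (-2.1739, 0).

z* = -2.1739.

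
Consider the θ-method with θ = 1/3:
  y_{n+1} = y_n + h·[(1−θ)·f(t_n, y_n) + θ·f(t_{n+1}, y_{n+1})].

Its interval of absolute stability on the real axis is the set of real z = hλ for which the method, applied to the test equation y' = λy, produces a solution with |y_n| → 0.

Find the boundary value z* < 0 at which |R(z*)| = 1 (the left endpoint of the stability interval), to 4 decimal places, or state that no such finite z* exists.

z* = -6.0000.

Set f=λy, z=hλ:
  y_{n+1} = y_n + z·[2/3·y_n + 1/3·y_{n+1}] ⇒ (1 − 1/3z)y_{n+1} = (1 + 2/3z)y_n
  R(z) = (1 + 2/3z)/(1 − 1/3z).

Solve |R(x)|<1 on ℝ⁻.
x=-0.52: |R|=0.5568
R=−1: 1+2/3x = −1+1/3x ⇒ -1/3x=2 ⇒ x=2/(-1/3)=-6.0000
Confirm numerically:
  x=-5.418: |R|=0.93086 <1
  x=-5.092: |R|=0.88779 <1
  x=-2.629: |R|=0.40114 <1
  x=-2.484: |R|=0.35886 <1
  x=-6.568: |R|=1.05936 >1
  x=-6.499: |R|=1.05253 >1
  x=-6.368: |R|=1.03928 >1
Stable set (-6.0000, 0).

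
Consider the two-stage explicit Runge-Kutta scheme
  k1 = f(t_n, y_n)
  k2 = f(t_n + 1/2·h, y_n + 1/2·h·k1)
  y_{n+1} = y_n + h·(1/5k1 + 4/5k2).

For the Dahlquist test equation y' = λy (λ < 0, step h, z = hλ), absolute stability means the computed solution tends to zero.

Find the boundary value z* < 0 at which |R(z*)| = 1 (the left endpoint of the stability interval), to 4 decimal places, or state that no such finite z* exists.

Test eqn y'=λy, z=hλ:
  k1=λy_n ⇒ h·k1=z·y_n;  k2=λ(1+1/2z)y_n ⇒ h·k2=z(1+1/2z)y_n
  y_{n+1}/y_n = 1 + 1/5z + 4/5z(1+1/2z) = 1 + z + 2/5z²
  Hence R(z) = 1 + z + 2/5z².

Find x<0 with |R(x)|<1.
x=-0.39: |R|=0.6708
R=1: x+2/5x²=0 ⇒ x=−5/2=-2.5000; min R=1−1/(4·2/5)=0.3750>−1
Confirm numerically:
  x=-2.433: |R|=0.93480 <1
  x=-1.916: |R|=0.55242 <1
  x=-1.479: |R|=0.39598 <1
  x=-1.193: |R|=0.37630 <1
  x=-2.944: |R|=1.52285 >1
  x=-2.795: |R|=1.32981 >1
Interval (-2.5000, 0).

left endpoint -2.5000.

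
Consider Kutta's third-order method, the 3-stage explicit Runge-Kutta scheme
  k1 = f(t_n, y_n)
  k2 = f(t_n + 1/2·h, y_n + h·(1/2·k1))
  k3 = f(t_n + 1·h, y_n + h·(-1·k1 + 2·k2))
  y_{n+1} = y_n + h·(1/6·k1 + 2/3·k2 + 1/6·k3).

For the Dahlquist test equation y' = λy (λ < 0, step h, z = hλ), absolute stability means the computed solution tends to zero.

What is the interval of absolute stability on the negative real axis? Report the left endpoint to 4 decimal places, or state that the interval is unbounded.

z∈(-2.5127,0).

On y'=λy, z=hλ:
  order 3, 3-stage ⇒ R(z)=1+z+z^2/2+z^3/6
  (e.g. R(-0.36)=0.69702, |R|=0.69702)

Find x<0 with |R(x)|<1.
x=-0.36: |R|=0.6970
|R(-2.91)|=1.7830 |R(-2.47)|=0.9311 |R(-1.71)|=0.0813
Bisect:
  x_lo=-3.2406 |R|=2.6617  x_hi=-0.2668 |R|=0.7656
  mid=-1.75370 |R|=0.11487 →hi
  mid=-2.49715 |R|=0.97454 →hi
  mid=-2.86888 |R|=1.68902 →lo
  mid=-2.68302 |R|=1.30271 →lo
  mid=-2.59008 |R|=1.13176 →lo
  mid=-2.54362 |R|=1.05149 →lo
  mid=-2.52038 |R|=1.01260 →lo
  mid=-2.50877 |R|=0.99347 →hi
  mid=-2.51458 |R|=1.00301 →lo
  mid=-2.51167 |R|=0.99824 →hi
  ...
  [-2.51276,-2.51258] ⇒ x*=-2.5127
Stable set (-2.5127, 0).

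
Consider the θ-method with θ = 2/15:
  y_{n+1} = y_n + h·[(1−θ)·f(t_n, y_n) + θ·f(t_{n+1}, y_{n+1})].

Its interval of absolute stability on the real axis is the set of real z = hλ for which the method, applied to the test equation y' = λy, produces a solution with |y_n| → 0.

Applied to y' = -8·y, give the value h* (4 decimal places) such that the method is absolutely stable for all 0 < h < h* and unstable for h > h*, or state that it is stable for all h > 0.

(-2.7273,0); λ=-8 ⇒ h* = (30/11)/8 = 0.3409.

Test eqn y'=λy, z=hλ:
  y_{n+1} = y_n + z·[13/15·y_n + 2/15·y_{n+1}] ⇒ (1 − 2/15z)y_{n+1} = (1 + 13/15z)y_n
  so R(z) = (1 + 13/15z)/(1 − 2/15z).

Boundary: |R(x)|=1, x<0.
x=-0.57: |R|=0.4703
R=−1: 1+13/15x = −1+2/15x ⇒ -11/15x=2 ⇒ x=2/(-11/15)=-2.7273
Confirm numerically:
  x=-1.918: |R|=0.52739 <1
  x=-1.402: |R|=0.18120 <1
  x=-1.120: |R|=0.02552 <1
  x=-3.224: |R|=1.25476 >1
  x=-3.055: |R|=1.17077 >1
  x=-3.032: |R|=1.15913 >1
So |R|<1 on (-2.7273, 0).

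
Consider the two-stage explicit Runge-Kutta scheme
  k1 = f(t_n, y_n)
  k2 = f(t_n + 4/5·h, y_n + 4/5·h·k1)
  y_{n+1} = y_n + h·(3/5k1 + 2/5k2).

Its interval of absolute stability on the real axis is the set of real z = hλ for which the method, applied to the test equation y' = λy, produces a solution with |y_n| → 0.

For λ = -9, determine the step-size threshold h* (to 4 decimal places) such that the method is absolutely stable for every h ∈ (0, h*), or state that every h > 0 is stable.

Set f=λy, z=hλ:
  k1=λy_n ⇒ h·k1=z·y_n;  k2=λ(1+4/5z)y_n ⇒ h·k2=z(1+4/5z)y_n
  y_{n+1}/y_n = 1 + 3/5z + 2/5z(1+4/5z) = 1 + z + 8/25z²
  Hence R(z) = 1 + z + 8/25z².

Need |R(x)|<1, x<0.
x=-1.77: |R|=0.2325
R=1: x+8/25x²=0 ⇒ x=−25/8=-3.1250; min R=1−1/(4·8/25)=0.2188>−1
Confirm numerically:
  x=-2.292: |R|=0.38904 <1
  x=-2.057: |R|=0.29700 <1
  x=-1.899: |R|=0.25498 <1
  x=-1.256: |R|=0.24881 <1
  x=-3.367: |R|=1.26074 >1
  x=-3.340: |R|=1.22979 >1
  x=-3.230: |R|=1.10853 >1
Stable set (-3.1250, 0).

(-3.1250,0); λ=-9 ⇒ h* = (25/8)/9 = 0.3472.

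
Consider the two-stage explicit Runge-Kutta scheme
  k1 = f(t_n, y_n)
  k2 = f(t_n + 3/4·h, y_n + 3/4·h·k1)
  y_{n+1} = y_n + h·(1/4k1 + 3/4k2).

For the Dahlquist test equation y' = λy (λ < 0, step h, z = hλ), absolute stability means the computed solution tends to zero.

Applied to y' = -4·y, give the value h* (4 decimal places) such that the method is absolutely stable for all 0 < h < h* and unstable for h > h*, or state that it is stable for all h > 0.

(-1.7778,0); λ=-4 ⇒ h* = (16/9)/4 = 0.4444.

On y'=λy, z=hλ:
  k1=λy_n ⇒ h·k1=z·y_n;  k2=λ(1+3/4z)y_n ⇒ h·k2=z(1+3/4z)y_n
  y_{n+1}/y_n = 1 + 1/4z + 3/4z(1+3/4z) = 1 + z + 9/16z²
  ⇒ R(z) = 1 + z + 9/16z².

Find x<0 with |R(x)|<1.
x=-0.44: |R|=0.6689
R=1: x+9/16x²=0 ⇒ x=−16/9=-1.7778; min R=1−1/(4·9/16)=0.5556>−1
Confirm numerically:
  x=-0.958: |R|=0.55824 <1
  x=-0.901: |R|=0.55564 <1
  x=-0.896: |R|=0.55558 <1
  x=-0.749: |R|=0.56656 <1
  x=-2.300: |R|=1.67562 >1
  x=-1.971: |R|=1.21422 >1
Stable set (-1.7778, 0).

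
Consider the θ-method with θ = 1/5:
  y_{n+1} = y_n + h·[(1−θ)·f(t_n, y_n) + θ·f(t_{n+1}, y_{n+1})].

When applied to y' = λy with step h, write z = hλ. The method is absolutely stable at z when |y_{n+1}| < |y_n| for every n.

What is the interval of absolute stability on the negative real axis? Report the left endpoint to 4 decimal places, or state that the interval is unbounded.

Test eqn y'=λy, z=hλ:
  y_{n+1} = y_n + z·[4/5·y_n + 1/5·y_{n+1}] ⇒ (1 − 1/5z)y_{n+1} = (1 + 4/5z)y_n
  ⇒ R(z) = (1 + 4/5z)/(1 − 1/5z).

Need |R(x)|<1, x<0.
x=-1.74: |R|=0.2908
R=−1: 1+4/5x = −1+1/5x ⇒ -3/5x=2 ⇒ x=2/(-3/5)=-3.3333
Confirm numerically:
  x=-3.237: |R|=0.96491 <1
  x=-2.409: |R|=0.62573 <1
  x=-1.881: |R|=0.36681 <1
  x=-3.814: |R|=1.16360 >1
  x=-3.631: |R|=1.10346 >1
Stable set (-3.3333, 0).

(-3.3333, 0).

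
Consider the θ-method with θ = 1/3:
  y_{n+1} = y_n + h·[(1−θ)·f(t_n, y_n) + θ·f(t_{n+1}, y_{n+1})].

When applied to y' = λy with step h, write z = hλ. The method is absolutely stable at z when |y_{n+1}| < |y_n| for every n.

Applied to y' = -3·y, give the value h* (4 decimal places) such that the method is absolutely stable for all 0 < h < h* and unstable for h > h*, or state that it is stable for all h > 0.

(-6.0000,0); λ=-3 ⇒ h* = (6)/3 = 2.0000.

On y'=λy, z=hλ:
  y_{n+1} = y_n + z·[2/3·y_n + 1/3·y_{n+1}] ⇒ (1 − 1/3z)y_{n+1} = (1 + 2/3z)y_n
  Hence R(z) = (1 + 2/3z)/(1 − 1/3z).

Find x<0 with |R(x)|<1.
x=-0.56: |R|=0.5281
R=−1: 1+2/3x = −1+1/3x ⇒ -1/3x=2 ⇒ x=2/(-1/3)=-6.0000
Confirm numerically:
  x=-5.034: |R|=0.87976 <1
  x=-4.960: |R|=0.86935 <1
  x=-4.828: |R|=0.85028 <1
  x=-6.450: |R|=1.04762 >1
  x=-6.094: |R|=1.01034 >1
Stable set (-6.0000, 0).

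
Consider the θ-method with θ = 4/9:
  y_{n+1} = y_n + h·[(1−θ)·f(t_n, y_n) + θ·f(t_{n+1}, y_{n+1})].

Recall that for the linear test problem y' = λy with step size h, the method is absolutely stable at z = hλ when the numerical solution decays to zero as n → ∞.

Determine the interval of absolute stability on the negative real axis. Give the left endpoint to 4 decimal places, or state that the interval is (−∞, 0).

(-18.0000, 0).

On y'=λy, z=hλ:
  y_{n+1} = y_n + z·[5/9·y_n + 4/9·y_{n+1}] ⇒ (1 − 4/9z)y_{n+1} = (1 + 5/9z)y_n
  Hence R(z) = (1 + 5/9z)/(1 − 4/9z).

Boundary: |R(x)|=1, x<0.
x=-0.42: |R|=0.6461
R=−1: 1+5/9x = −1+4/9x ⇒ -1/9x=2 ⇒ x=2/(-1/9)=-18.0000
Confirm numerically:
  x=-11.631: |R|=0.88529 <1
  x=-11.303: |R|=0.87647 <1
  x=-11.240: |R|=0.87472 <1
  x=-8.828: |R|=0.79301 <1
  x=-18.301: |R|=1.00366 >1
  x=-18.102: |R|=1.00125 >1
  x=-18.068: |R|=1.00084 >1
Interval (-18.0000, 0).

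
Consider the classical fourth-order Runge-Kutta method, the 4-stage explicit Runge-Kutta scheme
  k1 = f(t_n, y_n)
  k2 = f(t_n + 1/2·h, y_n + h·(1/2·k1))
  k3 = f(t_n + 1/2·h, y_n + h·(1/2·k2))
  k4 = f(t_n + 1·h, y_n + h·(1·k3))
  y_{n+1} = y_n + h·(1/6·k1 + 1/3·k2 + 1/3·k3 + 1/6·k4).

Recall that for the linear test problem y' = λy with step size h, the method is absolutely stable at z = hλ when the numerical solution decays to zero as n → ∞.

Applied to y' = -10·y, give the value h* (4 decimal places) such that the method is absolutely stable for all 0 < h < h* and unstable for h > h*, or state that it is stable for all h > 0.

(-2.7853,0); λ=-10 ⇒ h* = 0.2785.

Test eqn y'=λy, z=hλ:
  order 4, 4-stage ⇒ R(z)=1+z+z^2/2+z^3/6+z^4/24
  (e.g. R(-0.31)=0.73347, |R|=0.73347)

Solve |R(x)|<1 on ℝ⁻.
x=-0.31: |R|=0.7335
|R(-2.47)|=0.6198 |R(-2.36)|=0.5266 |R(-0.86)|=0.4266
Bisect:
  x_lo=-3.6751 |R|=3.4061  x_hi=-0.0693 |R|=0.9331
  mid=-1.87219 |R|=0.29856 →hi
  mid=-2.77364 |R|=0.98257 →hi
  mid=-3.22437 |R|=1.89053 →lo
  mid=-2.99900 |R|=1.37301 →lo
  mid=-2.88632 |R|=1.16331 →lo
  mid=-2.82998 |R|=1.06949 →lo
  mid=-2.80181 |R|=1.02519 →lo
  mid=-2.78773 |R|=1.00367 →lo
  mid=-2.78068 |R|=0.99307 →hi
  mid=-2.78420 |R|=0.99836 →hi
  ...
  [-2.78530,-2.78508] ⇒ x*=-2.7853
Stable set (-2.7853, 0).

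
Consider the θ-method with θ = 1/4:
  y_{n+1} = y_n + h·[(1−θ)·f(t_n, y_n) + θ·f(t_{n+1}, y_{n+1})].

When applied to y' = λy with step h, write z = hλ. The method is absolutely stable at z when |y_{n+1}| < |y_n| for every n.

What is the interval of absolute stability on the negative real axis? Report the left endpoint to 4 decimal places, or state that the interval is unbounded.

With y'=λy (z=hλ):
  y_{n+1} = y_n + z·[3/4·y_n + 1/4·y_{n+1}] ⇒ (1 − 1/4z)y_{n+1} = (1 + 3/4z)y_n
  Hence R(z) = (1 + 3/4z)/(1 − 1/4z).

Need |R(x)|<1, x<0.
x=-0.57: |R|=0.5011
R=−1: 1+3/4x = −1+1/4x ⇒ -1/2x=2 ⇒ x=2/(-1/2)=-4.0000
Confirm numerically:
  x=-2.778: |R|=0.63942 <1
  x=-2.393: |R|=0.49726 <1
  x=-2.320: |R|=0.46835 <1
  x=-4.101: |R|=1.02494 >1
  x=-4.095: |R|=1.02347 >1
So |R|<1 on (-4.0000, 0).

z∈(-4.0000,0).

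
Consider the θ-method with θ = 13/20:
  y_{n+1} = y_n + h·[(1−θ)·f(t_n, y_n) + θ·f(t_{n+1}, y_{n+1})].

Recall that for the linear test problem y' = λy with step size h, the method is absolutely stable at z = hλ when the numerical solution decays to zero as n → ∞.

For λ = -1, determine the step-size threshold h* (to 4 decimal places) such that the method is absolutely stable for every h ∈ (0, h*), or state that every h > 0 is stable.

unbounded; (−∞, 0). Any h>0 works for λ=-1.

With y'=λy (z=hλ):
  y_{n+1} = y_n + z·[7/20·y_n + 13/20·y_{n+1}] ⇒ (1 − 13/20z)y_{n+1} = (1 + 7/20z)y_n
  R(z) = (1 + 7/20z)/(1 − 13/20z).

Find x<0 with |R(x)|<1.
x=-0.7: |R|=0.5189
x=-2: |R|=0.1304
x=-10: |R|=0.3333
x=-100: |R|=0.5152
θ=13/20≥1/2 ⇒ |1+7/20x|<|1−13/20x| ∀x<0 ⇒ unbounded interval.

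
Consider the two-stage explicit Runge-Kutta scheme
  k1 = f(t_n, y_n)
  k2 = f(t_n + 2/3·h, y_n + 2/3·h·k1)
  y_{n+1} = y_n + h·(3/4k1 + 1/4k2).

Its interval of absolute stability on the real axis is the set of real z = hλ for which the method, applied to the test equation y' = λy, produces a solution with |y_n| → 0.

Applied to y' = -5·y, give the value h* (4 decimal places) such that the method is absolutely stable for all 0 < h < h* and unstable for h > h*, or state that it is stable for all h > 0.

(-6.0000,0); λ=-5 ⇒ h* = (6)/5 = 1.2000.

On y'=λy, z=hλ:
  k1=λy_n ⇒ h·k1=z·y_n;  k2=λ(1+2/3z)y_n ⇒ h·k2=z(1+2/3z)y_n
  y_{n+1}/y_n = 1 + 3/4z + 1/4z(1+2/3z) = 1 + z + 1/6z²
  so R(z) = 1 + z + 1/6z².

Find x<0 with |R(x)|<1.
x=-0.51: |R|=0.5333
R=1: x+1/6x²=0 ⇒ x=−6=-6.0000; min R=1−1/(4·1/6)=-0.5000>−1
Confirm numerically:
  x=-5.787: |R|=0.79456 <1
  x=-4.475: |R|=0.13740 <1
  x=-4.449: |R|=0.15007 <1
  x=-3.075: |R|=0.49906 <1
  x=-6.494: |R|=1.53467 >1
  x=-6.286: |R|=1.29963 >1
Interval (-6.0000, 0).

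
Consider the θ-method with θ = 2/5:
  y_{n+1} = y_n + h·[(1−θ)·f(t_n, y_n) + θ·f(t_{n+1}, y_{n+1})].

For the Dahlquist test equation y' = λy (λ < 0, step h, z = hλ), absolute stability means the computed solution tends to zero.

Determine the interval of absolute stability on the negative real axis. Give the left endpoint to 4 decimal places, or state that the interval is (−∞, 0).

(-10.0000, 0).

On y'=λy, z=hλ:
  y_{n+1} = y_n + z·[3/5·y_n + 2/5·y_{n+1}] ⇒ (1 − 2/5z)y_{n+1} = (1 + 3/5z)y_n
  ⇒ R(z) = (1 + 3/5z)/(1 − 2/5z).

Boundary: |R(x)|=1, x<0.
x=-1.43: |R|=0.0903
R=−1: 1+3/5x = −1+2/5x ⇒ -1/5x=2 ⇒ x=2/(-1/5)=-10.0000
Confirm numerically:
  x=-9.773: |R|=0.99075 <1
  x=-5.428: |R|=0.71165 <1
  x=-4.838: |R|=0.64827 <1
  x=-10.583: |R|=1.02228 >1
  x=-10.178: |R|=1.00702 >1
  x=-10.153: |R|=1.00605 >1
Stable set (-10.0000, 0).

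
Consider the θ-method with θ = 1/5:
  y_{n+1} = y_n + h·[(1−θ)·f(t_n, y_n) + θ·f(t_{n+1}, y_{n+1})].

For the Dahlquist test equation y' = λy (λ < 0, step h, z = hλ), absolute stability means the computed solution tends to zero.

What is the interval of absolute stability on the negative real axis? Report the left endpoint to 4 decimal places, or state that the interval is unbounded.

On y'=λy, z=hλ:
  y_{n+1} = y_n + z·[4/5·y_n + 1/5·y_{n+1}] ⇒ (1 − 1/5z)y_{n+1} = (1 + 4/5z)y_n
  Hence R(z) = (1 + 4/5z)/(1 − 1/5z).

Find x<0 with |R(x)|<1.
x=-0.7: |R|=0.3860
R=−1: 1+4/5x = −1+1/5x ⇒ -3/5x=2 ⇒ x=2/(-3/5)=-3.3333
Confirm numerically:
  x=-3.300: |R|=0.98795 <1
  x=-2.953: |R|=0.85653 <1
  x=-2.145: |R|=0.50105 <1
  x=-1.845: |R|=0.34770 <1
  x=-3.906: |R|=1.19290 >1
  x=-3.731: |R|=1.13664 >1
  x=-3.627: |R|=1.10212 >1
So |R|<1 on (-3.3333, 0).

(-3.3333, 0).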